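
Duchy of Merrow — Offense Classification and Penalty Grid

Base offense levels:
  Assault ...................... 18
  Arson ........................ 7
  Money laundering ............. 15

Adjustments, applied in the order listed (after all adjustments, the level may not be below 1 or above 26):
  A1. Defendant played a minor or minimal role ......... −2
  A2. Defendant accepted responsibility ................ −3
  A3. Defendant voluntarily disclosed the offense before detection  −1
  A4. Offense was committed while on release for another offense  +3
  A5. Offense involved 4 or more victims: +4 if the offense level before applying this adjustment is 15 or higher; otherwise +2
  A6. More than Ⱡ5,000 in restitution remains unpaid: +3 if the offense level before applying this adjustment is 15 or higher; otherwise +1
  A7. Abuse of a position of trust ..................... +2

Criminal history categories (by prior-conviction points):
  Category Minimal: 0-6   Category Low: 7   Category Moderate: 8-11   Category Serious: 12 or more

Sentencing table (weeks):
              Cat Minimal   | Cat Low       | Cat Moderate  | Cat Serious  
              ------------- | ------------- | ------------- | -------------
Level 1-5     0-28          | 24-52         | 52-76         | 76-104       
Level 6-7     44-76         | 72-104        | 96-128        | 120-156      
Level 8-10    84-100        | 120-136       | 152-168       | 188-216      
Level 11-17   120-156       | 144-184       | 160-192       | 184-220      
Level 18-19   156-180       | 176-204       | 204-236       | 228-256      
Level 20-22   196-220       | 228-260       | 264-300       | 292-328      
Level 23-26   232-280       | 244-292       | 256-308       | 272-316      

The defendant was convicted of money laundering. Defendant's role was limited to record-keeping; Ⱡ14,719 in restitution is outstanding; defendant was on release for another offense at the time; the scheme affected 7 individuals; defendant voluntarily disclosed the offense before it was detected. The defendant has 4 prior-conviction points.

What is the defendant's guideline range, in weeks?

196-220 weeks

Base offense level for money laundering: 15.
A1 applies: 15 − 2 = 13.
A3 applies: 13 − 1 = 12.
A4 applies: 12 + 3 = 15.
A5 applies (level before this adjustment is 15 ≥ 15, so +4): 15 + 4 = 19.
A6 applies (level before this adjustment is 19 ≥ 15, so +3): 19 + 3 = 22.
A7 does not apply.
Final offense level: 22.
Criminal history: 4 prior points → Category Minimal (0-6).
Level 22 falls in the 20-22 band.
Grid: Level 20-22 × Category Minimal = 196-220 weeks.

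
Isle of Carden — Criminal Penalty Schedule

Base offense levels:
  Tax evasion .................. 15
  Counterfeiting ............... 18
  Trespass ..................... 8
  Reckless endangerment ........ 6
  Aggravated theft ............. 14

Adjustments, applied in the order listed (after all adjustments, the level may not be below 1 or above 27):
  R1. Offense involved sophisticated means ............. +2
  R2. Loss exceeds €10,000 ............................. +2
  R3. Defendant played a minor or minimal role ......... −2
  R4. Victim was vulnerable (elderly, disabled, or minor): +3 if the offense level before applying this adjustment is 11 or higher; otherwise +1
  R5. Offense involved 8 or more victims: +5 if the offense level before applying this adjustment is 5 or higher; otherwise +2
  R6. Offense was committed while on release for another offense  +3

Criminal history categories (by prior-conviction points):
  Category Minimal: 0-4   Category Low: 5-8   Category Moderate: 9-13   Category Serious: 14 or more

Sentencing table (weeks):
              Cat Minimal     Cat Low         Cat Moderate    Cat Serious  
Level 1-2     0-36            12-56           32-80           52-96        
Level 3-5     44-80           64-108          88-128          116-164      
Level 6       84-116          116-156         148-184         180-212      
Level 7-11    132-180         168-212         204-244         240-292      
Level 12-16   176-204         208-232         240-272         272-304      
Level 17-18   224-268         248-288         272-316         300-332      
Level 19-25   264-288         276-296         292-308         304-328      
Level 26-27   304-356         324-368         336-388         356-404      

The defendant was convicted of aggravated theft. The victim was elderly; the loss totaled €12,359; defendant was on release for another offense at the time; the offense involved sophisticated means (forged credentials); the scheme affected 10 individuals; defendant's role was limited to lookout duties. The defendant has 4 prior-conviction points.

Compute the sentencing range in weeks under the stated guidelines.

Base offense level for aggravated theft: 14.
R1 applies: 14 + 2 = 16.
R2 applies: 16 + 2 = 18.
R3 applies: 18 − 2 = 16.
R4 applies (level before this adjustment is 16 ≥ 11, so +3): 16 + 3 = 19.
R5 applies (level before this adjustment is 19 ≥ 5, so +5): 19 + 5 = 24.
R6 applies: 24 + 3 = 27.
Final offense level: 27.
Criminal history: 4 prior points → Category Minimal (0-4).
Level 27 falls in the 26-27 band.
Grid: Level 26-27 × Category Minimal = 304-356 weeks.

304-356 weeks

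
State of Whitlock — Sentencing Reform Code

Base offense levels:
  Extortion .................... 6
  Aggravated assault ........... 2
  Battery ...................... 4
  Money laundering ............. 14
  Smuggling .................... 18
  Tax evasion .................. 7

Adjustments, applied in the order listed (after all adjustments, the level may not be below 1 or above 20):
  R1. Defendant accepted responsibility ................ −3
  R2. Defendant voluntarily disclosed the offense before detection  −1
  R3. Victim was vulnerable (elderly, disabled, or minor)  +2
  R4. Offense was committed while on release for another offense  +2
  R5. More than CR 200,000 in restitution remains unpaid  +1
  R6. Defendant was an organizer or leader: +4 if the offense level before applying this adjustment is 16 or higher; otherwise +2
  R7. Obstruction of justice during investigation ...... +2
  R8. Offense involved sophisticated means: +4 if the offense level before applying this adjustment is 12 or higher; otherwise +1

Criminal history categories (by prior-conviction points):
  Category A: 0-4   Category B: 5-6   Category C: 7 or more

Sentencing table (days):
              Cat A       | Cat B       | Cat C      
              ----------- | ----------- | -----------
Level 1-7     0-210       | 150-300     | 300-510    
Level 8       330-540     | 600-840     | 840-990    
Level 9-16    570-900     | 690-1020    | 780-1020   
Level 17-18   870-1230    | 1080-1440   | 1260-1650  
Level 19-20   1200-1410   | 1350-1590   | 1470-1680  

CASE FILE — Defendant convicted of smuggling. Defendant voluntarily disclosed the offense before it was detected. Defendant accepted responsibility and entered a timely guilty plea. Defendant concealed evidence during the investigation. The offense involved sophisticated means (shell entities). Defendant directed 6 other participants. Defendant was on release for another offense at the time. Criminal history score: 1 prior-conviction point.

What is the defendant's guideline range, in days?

Base offense level for smuggling: 18.
R1 applies: 18 − 3 = 15.
R2 applies: 15 − 1 = 14.
R4 applies: 14 + 2 = 16.
R5 does not apply.
R6 applies (level before this adjustment is 16 ≥ 16, so +4): 16 + 4 = 20.
R7 applies: 20 + 2 = 22.
R8 applies (level before this adjustment is 22 ≥ 12, so +4): 22 + 4 = 26.
Level 26 exceeds the maximum of 20; capped at 20.
Final offense level: 20.
Criminal history: 1 prior point → Category A (0-4).
Level 20 falls in the 19-20 band.
Grid: Level 19-20 × Category A = 1200-1410 days.

1200-1410 days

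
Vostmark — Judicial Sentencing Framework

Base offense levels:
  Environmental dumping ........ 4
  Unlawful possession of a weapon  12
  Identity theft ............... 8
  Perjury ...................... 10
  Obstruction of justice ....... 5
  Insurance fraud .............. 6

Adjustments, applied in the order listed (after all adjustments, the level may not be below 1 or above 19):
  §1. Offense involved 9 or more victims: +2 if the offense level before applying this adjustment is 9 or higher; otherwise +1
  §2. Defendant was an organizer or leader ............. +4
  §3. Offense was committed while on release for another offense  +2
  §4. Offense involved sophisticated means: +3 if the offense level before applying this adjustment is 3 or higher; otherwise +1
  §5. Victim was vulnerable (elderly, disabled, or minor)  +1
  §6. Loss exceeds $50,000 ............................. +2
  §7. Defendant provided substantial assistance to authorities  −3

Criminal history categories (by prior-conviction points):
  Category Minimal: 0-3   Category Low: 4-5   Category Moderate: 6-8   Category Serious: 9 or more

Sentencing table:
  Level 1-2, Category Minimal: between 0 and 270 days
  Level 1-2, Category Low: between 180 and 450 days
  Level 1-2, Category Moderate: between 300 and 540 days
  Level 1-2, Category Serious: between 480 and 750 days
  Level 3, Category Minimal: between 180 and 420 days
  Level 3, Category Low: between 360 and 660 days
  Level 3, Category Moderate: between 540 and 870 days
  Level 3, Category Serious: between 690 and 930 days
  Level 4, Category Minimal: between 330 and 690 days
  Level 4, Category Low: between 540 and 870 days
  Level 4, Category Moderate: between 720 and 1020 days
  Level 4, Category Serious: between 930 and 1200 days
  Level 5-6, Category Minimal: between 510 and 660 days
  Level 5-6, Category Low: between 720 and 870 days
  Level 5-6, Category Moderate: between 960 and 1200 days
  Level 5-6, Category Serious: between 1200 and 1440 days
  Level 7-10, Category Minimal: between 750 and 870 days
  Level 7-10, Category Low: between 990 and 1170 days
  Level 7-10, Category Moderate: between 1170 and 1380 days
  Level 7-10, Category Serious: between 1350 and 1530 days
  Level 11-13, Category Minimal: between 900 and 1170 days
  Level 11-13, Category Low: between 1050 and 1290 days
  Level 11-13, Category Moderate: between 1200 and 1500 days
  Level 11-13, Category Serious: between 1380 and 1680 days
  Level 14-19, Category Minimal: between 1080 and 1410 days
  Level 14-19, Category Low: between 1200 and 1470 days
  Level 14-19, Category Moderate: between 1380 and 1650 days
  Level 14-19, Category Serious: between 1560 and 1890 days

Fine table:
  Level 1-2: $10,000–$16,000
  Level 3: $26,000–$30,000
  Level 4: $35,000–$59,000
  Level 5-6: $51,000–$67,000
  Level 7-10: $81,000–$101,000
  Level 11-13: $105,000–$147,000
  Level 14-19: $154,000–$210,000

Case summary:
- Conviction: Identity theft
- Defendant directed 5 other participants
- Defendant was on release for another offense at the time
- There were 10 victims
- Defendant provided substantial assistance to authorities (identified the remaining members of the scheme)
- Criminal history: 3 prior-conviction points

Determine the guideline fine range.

Base offense level for identity theft: 8.
§1 applies (level before this adjustment is 8 < 9, so +1): 8 + 1 = 9.
§2 applies: 9 + 4 = 13.
§3 applies: 13 + 2 = 15.
§6 does not apply.
§7 applies: 15 − 3 = 12.
Final offense level: 12.
Level 12 falls in the 11-13 band.
Fine table: Level 11-13 → $105,000–$147,000.

$105,000–$147,000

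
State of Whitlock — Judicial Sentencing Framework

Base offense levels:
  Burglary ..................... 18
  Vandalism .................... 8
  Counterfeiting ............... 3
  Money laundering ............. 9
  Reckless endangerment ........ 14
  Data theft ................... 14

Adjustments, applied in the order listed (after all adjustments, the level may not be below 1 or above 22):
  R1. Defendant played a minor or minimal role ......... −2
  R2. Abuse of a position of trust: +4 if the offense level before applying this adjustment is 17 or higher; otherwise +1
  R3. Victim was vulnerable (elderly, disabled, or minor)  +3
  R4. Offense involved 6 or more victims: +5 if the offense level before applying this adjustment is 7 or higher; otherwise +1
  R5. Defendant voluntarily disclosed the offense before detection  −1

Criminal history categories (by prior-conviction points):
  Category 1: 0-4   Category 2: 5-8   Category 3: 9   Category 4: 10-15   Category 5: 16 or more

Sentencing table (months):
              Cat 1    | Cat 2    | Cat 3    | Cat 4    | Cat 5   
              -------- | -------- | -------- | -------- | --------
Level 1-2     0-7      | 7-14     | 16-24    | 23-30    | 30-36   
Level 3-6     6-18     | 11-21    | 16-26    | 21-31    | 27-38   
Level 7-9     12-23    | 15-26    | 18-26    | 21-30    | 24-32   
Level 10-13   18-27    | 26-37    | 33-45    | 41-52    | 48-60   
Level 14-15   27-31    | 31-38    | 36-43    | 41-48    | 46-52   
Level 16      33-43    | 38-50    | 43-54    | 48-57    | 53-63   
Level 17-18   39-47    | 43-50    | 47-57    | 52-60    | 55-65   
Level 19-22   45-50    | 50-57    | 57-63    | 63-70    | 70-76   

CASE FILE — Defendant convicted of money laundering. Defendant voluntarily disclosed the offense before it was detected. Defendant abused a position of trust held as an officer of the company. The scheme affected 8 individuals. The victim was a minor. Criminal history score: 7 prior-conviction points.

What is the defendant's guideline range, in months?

43-50 months

Base offense level for money laundering: 9.
R1 does not apply.
R2 applies (level before this adjustment is 9 < 17, so +1): 9 + 1 = 10.
R3 applies: 10 + 3 = 13.
R4 applies (level before this adjustment is 13 ≥ 7, so +5): 13 + 5 = 18.
R5 applies: 18 − 1 = 17.
Final offense level: 17.
Criminal history: 7 prior points → Category 2 (5-8).
Level 17 falls in the 17-18 band.
Grid: Level 17-18 × Category 2 = 43-50 months.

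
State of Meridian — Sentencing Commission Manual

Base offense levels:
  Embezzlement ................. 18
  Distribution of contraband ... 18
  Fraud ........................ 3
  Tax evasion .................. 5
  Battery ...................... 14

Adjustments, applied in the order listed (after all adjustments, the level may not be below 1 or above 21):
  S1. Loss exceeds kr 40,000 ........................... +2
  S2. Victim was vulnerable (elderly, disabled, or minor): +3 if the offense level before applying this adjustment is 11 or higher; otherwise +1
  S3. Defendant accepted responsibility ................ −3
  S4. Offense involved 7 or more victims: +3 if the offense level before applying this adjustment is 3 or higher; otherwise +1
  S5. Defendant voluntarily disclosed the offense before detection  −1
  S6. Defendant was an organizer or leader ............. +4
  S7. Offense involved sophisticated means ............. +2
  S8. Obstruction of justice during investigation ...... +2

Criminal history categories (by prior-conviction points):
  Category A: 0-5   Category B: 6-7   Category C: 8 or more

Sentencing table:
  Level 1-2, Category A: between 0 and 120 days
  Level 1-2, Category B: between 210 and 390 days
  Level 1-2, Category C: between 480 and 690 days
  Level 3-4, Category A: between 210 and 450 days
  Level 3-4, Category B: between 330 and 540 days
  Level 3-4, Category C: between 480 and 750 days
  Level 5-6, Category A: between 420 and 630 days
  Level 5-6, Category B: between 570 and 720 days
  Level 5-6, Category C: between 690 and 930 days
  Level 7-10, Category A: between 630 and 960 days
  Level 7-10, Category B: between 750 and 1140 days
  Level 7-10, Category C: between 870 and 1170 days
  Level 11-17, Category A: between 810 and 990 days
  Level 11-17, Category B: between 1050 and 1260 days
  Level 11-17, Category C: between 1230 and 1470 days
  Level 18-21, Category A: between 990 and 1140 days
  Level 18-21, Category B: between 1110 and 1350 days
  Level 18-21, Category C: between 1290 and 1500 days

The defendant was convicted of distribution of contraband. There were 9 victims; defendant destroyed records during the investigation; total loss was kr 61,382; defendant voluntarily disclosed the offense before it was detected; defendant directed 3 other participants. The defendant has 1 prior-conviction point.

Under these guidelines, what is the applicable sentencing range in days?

990-1140 days

Base offense level for distribution of contraband: 18.
S1 applies: 18 + 2 = 20.
S2 does not apply.
S4 applies (level before this adjustment is 20 ≥ 3, so +3): 20 + 3 = 23.
S5 applies: 23 − 1 = 22.
S6 applies: 22 + 4 = 26.
S7 does not apply.
S8 applies: 26 + 2 = 28.
Level 28 exceeds the maximum of 21; capped at 21.
Final offense level: 21.
Criminal history: 1 prior point → Category A (0-5).
Level 21 falls in the 18-21 band.
Grid: Level 18-21 × Category A = 990-1140 days.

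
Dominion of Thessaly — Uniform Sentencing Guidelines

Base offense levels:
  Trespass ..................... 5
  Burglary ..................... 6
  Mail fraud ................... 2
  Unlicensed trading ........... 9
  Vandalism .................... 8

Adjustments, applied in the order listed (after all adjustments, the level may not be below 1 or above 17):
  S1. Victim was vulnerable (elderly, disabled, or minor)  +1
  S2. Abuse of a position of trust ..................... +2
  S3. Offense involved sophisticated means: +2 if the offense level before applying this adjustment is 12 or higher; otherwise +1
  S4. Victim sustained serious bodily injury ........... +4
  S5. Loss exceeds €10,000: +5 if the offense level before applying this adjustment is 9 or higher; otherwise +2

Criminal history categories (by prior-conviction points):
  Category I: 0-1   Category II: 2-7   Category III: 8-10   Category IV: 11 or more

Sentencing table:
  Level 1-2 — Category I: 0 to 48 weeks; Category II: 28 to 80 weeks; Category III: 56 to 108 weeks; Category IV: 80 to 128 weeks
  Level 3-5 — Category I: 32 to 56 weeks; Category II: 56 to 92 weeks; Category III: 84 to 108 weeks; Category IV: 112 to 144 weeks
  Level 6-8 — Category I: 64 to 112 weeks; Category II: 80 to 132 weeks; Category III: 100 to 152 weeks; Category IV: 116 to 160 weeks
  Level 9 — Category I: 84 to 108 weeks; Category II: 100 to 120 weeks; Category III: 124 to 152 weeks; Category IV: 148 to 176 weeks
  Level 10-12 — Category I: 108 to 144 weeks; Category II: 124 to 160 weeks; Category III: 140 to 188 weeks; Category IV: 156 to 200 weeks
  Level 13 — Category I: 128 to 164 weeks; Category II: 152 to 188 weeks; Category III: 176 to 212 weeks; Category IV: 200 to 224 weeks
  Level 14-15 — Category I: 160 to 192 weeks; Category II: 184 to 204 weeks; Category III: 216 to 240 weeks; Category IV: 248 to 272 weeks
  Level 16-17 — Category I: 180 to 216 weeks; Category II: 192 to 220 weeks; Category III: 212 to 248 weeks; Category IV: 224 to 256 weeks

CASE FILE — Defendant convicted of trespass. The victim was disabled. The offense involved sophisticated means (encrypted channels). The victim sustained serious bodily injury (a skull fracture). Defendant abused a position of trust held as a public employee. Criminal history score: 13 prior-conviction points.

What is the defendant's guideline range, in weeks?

200-224 weeks

Base offense level for trespass: 5.
S1 applies: 5 + 1 = 6.
S2 applies: 6 + 2 = 8.
S3 applies (level before this adjustment is 8 < 12, so +1): 8 + 1 = 9.
S4 applies: 9 + 4 = 13.
S5 does not apply.
Final offense level: 13.
Criminal history: 13 prior points → Category IV (11+).
Level 13 falls in the 13 band.
Grid: Level 13 × Category IV = 200-224 weeks.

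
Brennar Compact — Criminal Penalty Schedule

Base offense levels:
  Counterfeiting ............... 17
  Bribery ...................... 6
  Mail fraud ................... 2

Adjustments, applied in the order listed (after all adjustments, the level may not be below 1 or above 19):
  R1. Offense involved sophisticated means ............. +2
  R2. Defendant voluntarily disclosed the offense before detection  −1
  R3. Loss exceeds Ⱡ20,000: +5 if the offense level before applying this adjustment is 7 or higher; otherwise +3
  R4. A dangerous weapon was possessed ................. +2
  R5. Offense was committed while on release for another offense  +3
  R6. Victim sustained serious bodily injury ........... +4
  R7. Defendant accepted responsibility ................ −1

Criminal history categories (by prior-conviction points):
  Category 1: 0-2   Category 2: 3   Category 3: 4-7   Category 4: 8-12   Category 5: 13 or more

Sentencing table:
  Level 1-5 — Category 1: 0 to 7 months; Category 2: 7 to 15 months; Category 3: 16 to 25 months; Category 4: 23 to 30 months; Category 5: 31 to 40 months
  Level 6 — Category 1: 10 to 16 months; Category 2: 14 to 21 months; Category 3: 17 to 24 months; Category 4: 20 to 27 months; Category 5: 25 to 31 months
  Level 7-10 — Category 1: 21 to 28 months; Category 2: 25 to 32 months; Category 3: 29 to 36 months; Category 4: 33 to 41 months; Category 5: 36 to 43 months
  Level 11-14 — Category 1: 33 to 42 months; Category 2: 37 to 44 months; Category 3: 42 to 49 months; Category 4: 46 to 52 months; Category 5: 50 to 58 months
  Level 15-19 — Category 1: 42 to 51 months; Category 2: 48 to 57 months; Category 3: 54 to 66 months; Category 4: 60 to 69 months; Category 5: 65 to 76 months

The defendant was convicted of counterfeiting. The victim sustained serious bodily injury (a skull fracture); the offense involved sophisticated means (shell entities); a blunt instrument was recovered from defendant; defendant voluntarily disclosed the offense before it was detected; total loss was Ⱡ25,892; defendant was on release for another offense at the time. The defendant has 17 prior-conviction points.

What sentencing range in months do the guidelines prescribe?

65-76 months

Base offense level for counterfeiting: 17.
R1 applies: 17 + 2 = 19.
R2 applies: 19 − 1 = 18.
R3 applies (level before this adjustment is 18 ≥ 7, so +5): 18 + 5 = 23.
R4 applies: 23 + 2 = 25.
R5 applies: 25 + 3 = 28.
R6 applies: 28 + 4 = 32.
Level 32 exceeds the maximum of 19; capped at 19.
Final offense level: 19.
Criminal history: 17 prior points → Category 5 (13+).
Level 19 falls in the 15-19 band.
Grid: Level 15-19 × Category 5 = 65-76 months.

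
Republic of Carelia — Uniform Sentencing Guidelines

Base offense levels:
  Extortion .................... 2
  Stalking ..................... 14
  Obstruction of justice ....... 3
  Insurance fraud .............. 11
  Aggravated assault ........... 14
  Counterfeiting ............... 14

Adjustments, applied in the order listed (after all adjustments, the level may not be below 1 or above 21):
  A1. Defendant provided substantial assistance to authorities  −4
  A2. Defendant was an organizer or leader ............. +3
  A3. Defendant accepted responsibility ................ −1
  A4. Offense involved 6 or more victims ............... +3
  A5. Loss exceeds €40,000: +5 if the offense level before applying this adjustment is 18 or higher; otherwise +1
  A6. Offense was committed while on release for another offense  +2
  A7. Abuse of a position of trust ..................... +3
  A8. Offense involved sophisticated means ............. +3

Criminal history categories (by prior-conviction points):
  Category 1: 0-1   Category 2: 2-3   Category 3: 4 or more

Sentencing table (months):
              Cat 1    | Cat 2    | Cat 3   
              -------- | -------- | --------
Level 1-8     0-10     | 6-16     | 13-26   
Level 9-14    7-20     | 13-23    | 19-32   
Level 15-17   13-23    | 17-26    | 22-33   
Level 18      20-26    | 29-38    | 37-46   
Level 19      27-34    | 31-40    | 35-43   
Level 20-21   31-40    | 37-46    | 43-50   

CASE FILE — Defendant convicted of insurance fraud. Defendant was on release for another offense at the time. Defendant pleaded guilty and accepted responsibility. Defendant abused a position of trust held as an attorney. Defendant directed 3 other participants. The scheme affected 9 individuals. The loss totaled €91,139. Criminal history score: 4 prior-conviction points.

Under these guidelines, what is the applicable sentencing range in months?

Base offense level for insurance fraud: 11.
A1 does not apply.
A2 applies: 11 + 3 = 14.
A3 applies: 14 − 1 = 13.
A4 applies: 13 + 3 = 16.
A5 applies (level before this adjustment is 16 < 18, so +1): 16 + 1 = 17.
A6 applies: 17 + 2 = 19.
A7 applies: 19 + 3 = 22.
Level 22 exceeds the maximum of 21; capped at 21.
Final offense level: 21.
Criminal history: 4 prior points → Category 3 (4+).
Level 21 falls in the 20-21 band.
Grid: Level 20-21 × Category 3 = 43-50 months.

43-50 months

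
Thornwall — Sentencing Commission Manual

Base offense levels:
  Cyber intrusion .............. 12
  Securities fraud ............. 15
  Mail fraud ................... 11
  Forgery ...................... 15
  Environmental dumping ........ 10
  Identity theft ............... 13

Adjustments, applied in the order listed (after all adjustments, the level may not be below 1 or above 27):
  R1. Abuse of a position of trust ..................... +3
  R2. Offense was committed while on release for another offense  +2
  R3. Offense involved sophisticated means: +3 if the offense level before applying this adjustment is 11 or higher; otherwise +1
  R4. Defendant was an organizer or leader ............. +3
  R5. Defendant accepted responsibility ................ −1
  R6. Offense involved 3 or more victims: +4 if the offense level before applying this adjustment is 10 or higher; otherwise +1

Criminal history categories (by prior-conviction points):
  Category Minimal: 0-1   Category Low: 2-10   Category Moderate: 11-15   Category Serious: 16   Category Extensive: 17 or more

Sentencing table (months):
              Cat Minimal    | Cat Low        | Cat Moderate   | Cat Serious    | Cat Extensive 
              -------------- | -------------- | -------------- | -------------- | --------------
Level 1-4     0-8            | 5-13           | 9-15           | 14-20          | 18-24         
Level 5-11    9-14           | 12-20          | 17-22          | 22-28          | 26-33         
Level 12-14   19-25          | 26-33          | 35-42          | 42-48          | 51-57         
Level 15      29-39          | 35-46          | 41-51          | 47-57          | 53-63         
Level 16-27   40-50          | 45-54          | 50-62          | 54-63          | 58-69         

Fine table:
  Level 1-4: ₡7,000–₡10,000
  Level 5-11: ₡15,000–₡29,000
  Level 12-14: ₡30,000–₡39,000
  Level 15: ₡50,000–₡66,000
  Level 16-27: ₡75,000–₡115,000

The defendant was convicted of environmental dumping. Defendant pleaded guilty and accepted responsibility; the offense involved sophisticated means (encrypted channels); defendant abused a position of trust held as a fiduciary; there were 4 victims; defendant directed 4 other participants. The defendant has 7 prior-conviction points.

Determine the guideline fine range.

Base offense level for environmental dumping: 10.
R1 applies: 10 + 3 = 13.
R3 applies (level before this adjustment is 13 ≥ 11, so +3): 13 + 3 = 16.
R4 applies: 16 + 3 = 19.
R5 applies: 19 − 1 = 18.
R6 applies (level before this adjustment is 18 ≥ 10, so +4): 18 + 4 = 22.
Final offense level: 22.
Level 22 falls in the 16-27 band.
Fine table: Level 16-27 → ₡75,000–₡115,000.

₡75,000–₡115,000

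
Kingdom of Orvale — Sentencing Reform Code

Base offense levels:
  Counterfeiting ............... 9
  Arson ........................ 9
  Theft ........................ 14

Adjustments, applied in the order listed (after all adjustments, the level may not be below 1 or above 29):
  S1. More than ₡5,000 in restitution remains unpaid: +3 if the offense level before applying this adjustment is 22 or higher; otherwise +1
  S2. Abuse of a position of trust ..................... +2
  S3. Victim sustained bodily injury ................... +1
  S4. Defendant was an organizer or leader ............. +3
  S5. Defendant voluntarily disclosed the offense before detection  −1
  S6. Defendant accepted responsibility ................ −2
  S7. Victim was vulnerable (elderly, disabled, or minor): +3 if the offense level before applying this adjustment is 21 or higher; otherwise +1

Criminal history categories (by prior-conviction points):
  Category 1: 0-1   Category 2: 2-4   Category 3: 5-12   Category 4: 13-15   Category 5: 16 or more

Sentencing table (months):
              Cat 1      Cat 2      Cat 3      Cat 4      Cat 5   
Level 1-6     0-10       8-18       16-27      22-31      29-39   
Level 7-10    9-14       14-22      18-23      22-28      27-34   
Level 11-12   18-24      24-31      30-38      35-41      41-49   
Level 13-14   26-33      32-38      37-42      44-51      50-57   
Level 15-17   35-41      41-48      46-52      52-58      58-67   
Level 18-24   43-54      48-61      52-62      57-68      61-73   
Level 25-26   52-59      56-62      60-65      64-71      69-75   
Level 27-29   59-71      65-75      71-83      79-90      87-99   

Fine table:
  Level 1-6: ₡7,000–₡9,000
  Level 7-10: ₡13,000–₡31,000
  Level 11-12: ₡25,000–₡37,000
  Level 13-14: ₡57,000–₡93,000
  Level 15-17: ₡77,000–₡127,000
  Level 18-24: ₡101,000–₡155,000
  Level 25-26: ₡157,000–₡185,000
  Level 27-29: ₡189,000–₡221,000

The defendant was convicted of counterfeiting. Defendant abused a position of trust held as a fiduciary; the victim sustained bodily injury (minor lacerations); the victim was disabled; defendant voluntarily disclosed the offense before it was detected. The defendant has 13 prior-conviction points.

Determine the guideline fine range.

₡25,000–₡37,000

Base offense level for counterfeiting: 9.
S1 does not apply.
S2 applies: 9 + 2 = 11.
S3 applies: 11 + 1 = 12.
S4 does not apply.
S5 applies: 12 − 1 = 11.
S6 does not apply.
S7 applies (level before this adjustment is 11 < 21, so +1): 11 + 1 = 12.
Final offense level: 12.
Level 12 falls in the 11-12 band.
Fine table: Level 11-12 → ₡25,000–₡37,000.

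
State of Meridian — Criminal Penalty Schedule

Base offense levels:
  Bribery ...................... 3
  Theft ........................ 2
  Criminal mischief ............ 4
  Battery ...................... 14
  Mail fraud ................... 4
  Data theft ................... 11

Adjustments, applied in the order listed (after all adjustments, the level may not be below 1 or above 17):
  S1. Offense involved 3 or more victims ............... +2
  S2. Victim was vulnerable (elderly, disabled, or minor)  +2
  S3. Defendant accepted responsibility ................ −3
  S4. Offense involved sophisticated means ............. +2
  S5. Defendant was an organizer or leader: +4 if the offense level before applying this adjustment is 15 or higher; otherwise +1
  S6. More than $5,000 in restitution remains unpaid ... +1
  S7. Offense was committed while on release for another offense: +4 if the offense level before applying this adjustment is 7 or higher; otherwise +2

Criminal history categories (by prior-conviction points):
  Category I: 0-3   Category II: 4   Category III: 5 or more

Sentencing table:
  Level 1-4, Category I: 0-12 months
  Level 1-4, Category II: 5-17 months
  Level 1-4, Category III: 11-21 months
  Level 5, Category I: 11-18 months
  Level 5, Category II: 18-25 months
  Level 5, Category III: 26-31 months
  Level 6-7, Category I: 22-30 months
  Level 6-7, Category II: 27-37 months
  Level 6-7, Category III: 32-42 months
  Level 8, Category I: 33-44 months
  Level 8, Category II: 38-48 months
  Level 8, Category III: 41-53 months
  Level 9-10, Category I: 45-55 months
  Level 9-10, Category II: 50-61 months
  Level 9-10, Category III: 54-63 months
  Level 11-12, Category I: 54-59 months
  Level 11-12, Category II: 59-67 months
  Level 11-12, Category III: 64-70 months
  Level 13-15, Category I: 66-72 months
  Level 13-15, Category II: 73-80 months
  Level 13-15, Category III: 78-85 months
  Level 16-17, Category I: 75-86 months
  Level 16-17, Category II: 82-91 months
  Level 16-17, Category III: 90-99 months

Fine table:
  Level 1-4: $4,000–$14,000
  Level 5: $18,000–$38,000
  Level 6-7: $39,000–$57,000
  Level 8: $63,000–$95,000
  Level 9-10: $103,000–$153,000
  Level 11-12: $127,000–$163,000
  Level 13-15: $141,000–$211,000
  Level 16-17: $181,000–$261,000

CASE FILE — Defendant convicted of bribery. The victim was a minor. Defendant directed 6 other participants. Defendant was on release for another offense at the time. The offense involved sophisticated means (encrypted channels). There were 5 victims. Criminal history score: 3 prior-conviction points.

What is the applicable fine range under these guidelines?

$141,000–$211,000

Base offense level for bribery: 3.
S1 applies: 3 + 2 = 5.
S2 applies: 5 + 2 = 7.
S3 does not apply.
S4 applies: 7 + 2 = 9.
S5 applies (level before this adjustment is 9 < 15, so +1): 9 + 1 = 10.
S6 does not apply.
S7 applies (level before this adjustment is 10 ≥ 7, so +4): 10 + 4 = 14.
Final offense level: 14.
Level 14 falls in the 13-15 band.
Fine table: Level 13-15 → $141,000–$211,000.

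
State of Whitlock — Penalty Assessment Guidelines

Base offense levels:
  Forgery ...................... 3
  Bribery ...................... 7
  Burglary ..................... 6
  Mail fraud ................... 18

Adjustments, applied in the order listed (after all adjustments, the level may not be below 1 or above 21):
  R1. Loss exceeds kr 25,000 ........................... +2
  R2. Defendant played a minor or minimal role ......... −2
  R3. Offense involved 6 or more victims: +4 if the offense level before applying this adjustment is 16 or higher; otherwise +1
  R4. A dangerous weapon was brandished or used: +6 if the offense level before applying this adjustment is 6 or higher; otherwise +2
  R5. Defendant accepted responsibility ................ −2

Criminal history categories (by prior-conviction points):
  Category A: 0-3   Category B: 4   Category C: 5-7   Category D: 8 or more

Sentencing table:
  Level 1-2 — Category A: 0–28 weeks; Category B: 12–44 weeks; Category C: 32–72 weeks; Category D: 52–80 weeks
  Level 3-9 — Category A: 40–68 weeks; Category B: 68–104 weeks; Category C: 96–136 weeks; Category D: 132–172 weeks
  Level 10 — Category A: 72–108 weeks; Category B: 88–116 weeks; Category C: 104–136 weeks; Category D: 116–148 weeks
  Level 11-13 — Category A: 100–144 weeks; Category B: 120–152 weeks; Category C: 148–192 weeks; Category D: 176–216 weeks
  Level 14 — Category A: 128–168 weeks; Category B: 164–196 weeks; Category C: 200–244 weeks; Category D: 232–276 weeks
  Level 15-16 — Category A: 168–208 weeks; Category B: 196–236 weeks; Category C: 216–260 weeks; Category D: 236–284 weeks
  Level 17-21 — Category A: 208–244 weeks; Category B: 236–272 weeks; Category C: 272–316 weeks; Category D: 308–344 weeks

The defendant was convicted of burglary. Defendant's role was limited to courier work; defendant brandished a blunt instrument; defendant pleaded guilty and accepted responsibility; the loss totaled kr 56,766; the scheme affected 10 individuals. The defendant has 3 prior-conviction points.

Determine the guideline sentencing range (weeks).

100-144 weeks

Base offense level for burglary: 6.
R1 applies: 6 + 2 = 8.
R2 applies: 8 − 2 = 6.
R3 applies (level before this adjustment is 6 < 16, so +1): 6 + 1 = 7.
R4 applies (level before this adjustment is 7 ≥ 6, so +6): 7 + 6 = 13.
R5 applies: 13 − 2 = 11.
Final offense level: 11.
Criminal history: 3 prior points → Category A (0-3).
Level 11 falls in the 11-13 band.
Grid: Level 11-13 × Category A = 100-144 weeks.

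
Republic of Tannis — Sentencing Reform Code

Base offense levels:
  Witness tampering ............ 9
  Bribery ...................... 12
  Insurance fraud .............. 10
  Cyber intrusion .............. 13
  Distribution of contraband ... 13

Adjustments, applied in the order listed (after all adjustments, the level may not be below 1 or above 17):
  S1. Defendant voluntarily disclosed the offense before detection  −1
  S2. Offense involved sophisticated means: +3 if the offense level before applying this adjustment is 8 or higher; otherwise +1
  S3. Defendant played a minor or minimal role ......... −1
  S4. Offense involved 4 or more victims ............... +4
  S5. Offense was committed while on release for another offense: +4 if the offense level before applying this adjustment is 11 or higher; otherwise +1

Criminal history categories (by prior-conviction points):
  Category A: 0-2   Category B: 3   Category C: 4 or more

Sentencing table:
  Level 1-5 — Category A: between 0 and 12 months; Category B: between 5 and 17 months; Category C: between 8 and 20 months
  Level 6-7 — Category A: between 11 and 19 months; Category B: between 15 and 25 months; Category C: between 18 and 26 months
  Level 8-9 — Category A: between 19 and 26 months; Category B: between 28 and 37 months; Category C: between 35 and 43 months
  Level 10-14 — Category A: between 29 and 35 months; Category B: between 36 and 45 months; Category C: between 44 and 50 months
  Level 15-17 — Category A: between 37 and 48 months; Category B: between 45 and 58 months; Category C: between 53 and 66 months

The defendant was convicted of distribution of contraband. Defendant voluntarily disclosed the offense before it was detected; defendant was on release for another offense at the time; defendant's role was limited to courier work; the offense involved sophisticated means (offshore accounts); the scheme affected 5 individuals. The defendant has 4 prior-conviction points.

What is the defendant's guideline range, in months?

Base offense level for distribution of contraband: 13.
S1 applies: 13 − 1 = 12.
S2 applies (level before this adjustment is 12 ≥ 8, so +3): 12 + 3 = 15.
S3 applies: 15 − 1 = 14.
S4 applies: 14 + 4 = 18.
S5 applies (level before this adjustment is 18 ≥ 11, so +4): 18 + 4 = 22.
Level 22 exceeds the maximum of 17; capped at 17.
Final offense level: 17.
Criminal history: 4 prior points → Category C (4+).
Level 17 falls in the 15-17 band.
Grid: Level 15-17 × Category C = 53-66 months.

53-66 months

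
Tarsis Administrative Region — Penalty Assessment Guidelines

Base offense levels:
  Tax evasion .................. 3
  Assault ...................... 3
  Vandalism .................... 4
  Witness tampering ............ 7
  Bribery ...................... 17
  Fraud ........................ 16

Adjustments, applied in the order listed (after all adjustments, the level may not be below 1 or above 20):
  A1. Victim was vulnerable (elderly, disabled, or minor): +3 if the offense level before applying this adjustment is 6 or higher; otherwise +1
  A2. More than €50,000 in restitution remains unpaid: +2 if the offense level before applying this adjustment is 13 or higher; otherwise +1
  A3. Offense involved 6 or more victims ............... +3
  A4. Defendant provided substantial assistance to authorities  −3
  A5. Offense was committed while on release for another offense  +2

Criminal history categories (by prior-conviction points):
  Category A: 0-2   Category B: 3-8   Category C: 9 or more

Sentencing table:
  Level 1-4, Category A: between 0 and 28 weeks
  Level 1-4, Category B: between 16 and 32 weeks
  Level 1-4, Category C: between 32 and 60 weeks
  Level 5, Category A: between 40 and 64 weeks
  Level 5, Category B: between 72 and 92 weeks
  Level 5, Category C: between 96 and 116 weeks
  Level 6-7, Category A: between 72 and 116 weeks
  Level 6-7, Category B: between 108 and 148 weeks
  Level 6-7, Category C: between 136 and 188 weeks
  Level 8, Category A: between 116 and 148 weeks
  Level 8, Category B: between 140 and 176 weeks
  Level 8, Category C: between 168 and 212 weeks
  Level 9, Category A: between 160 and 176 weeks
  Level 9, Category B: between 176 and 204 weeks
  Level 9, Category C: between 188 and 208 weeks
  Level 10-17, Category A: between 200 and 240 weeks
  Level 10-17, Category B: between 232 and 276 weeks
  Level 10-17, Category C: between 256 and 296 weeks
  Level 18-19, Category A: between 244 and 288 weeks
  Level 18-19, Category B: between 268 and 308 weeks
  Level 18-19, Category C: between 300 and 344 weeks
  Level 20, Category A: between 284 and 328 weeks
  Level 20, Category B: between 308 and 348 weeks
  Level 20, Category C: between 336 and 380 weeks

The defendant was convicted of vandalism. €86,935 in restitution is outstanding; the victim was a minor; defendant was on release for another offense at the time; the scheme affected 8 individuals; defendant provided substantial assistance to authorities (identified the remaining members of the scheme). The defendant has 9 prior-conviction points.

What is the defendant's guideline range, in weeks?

Base offense level for vandalism: 4.
A1 applies (level before this adjustment is 4 < 6, so +1): 4 + 1 = 5.
A2 applies (level before this adjustment is 5 < 13, so +1): 5 + 1 = 6.
A3 applies: 6 + 3 = 9.
A4 applies: 9 − 3 = 6.
A5 applies: 6 + 2 = 8.
Final offense level: 8.
Criminal history: 9 prior points → Category C (9+).
Level 8 falls in the 8 band.
Grid: Level 8 × Category C = 168-212 weeks.

168-212 weeks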